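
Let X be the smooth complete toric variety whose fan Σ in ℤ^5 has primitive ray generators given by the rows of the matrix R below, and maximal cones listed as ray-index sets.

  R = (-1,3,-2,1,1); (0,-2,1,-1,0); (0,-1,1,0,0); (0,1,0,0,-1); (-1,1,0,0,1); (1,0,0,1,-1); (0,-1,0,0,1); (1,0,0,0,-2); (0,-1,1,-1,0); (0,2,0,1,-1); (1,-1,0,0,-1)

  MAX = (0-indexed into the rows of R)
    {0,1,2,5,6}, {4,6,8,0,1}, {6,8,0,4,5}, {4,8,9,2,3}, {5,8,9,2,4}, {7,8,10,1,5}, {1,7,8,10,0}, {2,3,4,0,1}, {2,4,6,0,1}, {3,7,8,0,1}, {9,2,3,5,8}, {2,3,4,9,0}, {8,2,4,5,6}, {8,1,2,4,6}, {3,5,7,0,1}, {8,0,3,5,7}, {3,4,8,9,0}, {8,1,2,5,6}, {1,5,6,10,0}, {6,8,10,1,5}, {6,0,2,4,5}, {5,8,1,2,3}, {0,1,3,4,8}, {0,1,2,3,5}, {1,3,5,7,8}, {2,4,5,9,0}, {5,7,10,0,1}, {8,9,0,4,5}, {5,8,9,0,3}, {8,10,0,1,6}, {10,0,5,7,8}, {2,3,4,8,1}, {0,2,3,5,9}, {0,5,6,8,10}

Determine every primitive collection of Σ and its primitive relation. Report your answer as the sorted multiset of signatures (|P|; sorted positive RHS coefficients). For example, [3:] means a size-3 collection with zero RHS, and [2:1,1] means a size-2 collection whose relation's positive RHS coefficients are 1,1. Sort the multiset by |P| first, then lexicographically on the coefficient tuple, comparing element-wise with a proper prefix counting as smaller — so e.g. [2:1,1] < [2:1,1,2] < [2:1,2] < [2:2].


The 15 primitive collections of Σ (r=11, n=5):

  • {3,6}:  v_{3} + v_{6} = 0 — sig = [2:]
  • {4,10}:  v_{4} + v_{10} = 0 — sig = [2:]
  • {3,10}:  v_{3} + v_{10} = v_{7} — sig = [2:1]
  • {4,7}:  v_{4} + v_{7} = v_{3} — sig = [2:1]
  • {6,7}:  v_{6} + v_{7} = v_{10} — sig = [2:1]
  • {1,9}:  v_{1} + v_{9} = v_{2} + v_{3} — sig = [2:1,1]
  • {2,10}:  v_{2} + v_{10} = v_{1} + v_{5} — sig = [2:1,1]
  • {6,9}:  v_{6} + v_{9} = v_{4} + v_{5} — sig = [2:1,1]
  • {9,10}:  v_{9} + v_{10} = v_{3} + v_{5} — sig = [2:1,1]
  • {2,7}:  v_{2} + v_{7} = v_{1} + v_{3} + v_{5} — sig = [2:1,1,1]
  • {7,9}:  v_{7} + v_{9} = 2·v_{3} + v_{5} — sig = [2:1,2]
  • {0,2,8}:  v_{0} + v_{2} + v_{8} = v_{4} — sig = [3:1]
  • {1,4,5}:  v_{1} + v_{4} + v_{5} = v_{2} — sig = [3:1]
  • {3,4,5}:  v_{3} + v_{4} + v_{5} = v_{9} — sig = [3:1]
  • {0,1,5,8}:  v_{0} + v_{1} + v_{5} + v_{8} = 0 — sig = [4:]

Sorted signature multiset PRS(X):
    |P|=2: 11 collections, coeffs (), (), (1), (1), (1), (1,1), (1,1), (1,1), (1,1), (1,1,1), (1,2)
    |P|=3: 3 collections, coeffs (1), (1), (1)
    |P|=4: 1 collection, coeffs ()


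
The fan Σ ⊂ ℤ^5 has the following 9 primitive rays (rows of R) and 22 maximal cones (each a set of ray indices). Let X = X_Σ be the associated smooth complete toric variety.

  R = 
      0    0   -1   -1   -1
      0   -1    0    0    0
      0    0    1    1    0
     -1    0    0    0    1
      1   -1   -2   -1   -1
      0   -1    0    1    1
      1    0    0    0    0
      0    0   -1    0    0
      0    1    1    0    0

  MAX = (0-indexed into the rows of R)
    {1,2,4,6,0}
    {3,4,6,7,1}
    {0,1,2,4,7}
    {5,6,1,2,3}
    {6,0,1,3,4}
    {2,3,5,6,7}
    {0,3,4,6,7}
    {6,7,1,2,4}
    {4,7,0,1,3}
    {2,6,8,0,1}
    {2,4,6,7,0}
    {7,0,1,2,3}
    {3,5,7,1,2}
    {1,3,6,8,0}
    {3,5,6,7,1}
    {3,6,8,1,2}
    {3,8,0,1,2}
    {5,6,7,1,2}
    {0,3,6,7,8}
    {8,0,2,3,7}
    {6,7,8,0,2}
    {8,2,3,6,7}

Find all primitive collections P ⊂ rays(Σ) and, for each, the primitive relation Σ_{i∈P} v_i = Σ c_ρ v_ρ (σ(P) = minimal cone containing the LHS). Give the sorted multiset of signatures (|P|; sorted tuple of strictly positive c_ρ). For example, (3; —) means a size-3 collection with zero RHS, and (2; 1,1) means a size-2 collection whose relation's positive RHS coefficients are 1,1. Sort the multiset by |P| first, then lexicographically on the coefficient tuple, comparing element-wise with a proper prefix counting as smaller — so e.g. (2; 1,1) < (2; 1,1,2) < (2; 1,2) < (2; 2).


Primitive collections (9):

  P={0,5}:  v_{0} + v_{5} = v_{1} + v_{7} — sig = (2; 1,1)
  P={4,8}:  v_{4} + v_{8} = v_{0} + v_{6} — sig = (2; 1,1)
  P={5,8}:  v_{5} + v_{8} = v_{2} + v_{3} + v_{6} — sig = (2; 1,1,1)
  P={4,5}:  v_{4} + v_{5} = 2·v_{1} + v_{6} + 2·v_{7} — sig = (2; 1,2,2)
  P={1,7,8}:  v_{1} + v_{7} + v_{8} = 0 — sig = (3; —)
  P={2,3,4}:  v_{2} + v_{3} + v_{4} = v_{1} + v_{7} — sig = (3; 1,1)
  P={0,2,3,6}:  v_{0} + v_{2} + v_{3} + v_{6} = 0 — sig = (4; —)
  P={0,1,6,7}:  v_{0} + v_{1} + v_{6} + v_{7} = v_{4} — sig = (4; 1)
  P={1,2,3,6,7}:  v_{1} + v_{2} + v_{3} + v_{6} + v_{7} = v_{5} — sig = (5; 1)

Sorted signature multiset PRS(X):
    |P|=2: 4 collections, coeffs (1,1), (1,1), (1,1,1), (1,2,2)
    |P|=3: 2 collections, coeffs (), (1,1)
    |P|=4: 2 collections, coeffs (), (1)
    |P|=5: 1 collection, coeffs (1)


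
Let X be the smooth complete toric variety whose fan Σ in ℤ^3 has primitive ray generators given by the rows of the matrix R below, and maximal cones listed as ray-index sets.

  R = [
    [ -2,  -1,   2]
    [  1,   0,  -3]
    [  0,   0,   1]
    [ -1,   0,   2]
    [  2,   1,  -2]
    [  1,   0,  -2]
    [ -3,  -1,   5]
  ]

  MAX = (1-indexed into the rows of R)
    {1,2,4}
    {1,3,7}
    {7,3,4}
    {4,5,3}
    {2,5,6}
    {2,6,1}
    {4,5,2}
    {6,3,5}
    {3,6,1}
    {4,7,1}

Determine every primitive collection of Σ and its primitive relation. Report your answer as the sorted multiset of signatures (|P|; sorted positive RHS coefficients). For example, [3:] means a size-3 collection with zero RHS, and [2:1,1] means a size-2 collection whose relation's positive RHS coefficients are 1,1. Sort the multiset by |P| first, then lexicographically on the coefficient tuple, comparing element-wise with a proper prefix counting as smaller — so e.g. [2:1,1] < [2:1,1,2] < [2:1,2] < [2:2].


The 7 primitive collections of Σ (r=7, n=3):

  P = {1,5}:  v_{1} + v_{5} = 0  →  sig = [2:]
  P = {4,6}:  v_{4} + v_{6} = 0  →  sig = [2:]
  P = {2,3}:  v_{2} + v_{3} = v_{6}  →  sig = [2:1]
  P = {2,7}:  v_{2} + v_{7} = v_{1}  →  sig = [2:1]
  P = {5,7}:  v_{5} + v_{7} = v_{3} + v_{4}  →  sig = [2:1,1]
  P = {6,7}:  v_{6} + v_{7} = v_{1} + v_{3}  →  sig = [2:1,1]
  P = {1,3,4}:  v_{1} + v_{3} + v_{4} = v_{7}  →  sig = [3:1]

Sorted signature multiset PRS(X):
[[2:], [2:], [2:1], [2:1], [2:1,1], [2:1,1], [3:1]]


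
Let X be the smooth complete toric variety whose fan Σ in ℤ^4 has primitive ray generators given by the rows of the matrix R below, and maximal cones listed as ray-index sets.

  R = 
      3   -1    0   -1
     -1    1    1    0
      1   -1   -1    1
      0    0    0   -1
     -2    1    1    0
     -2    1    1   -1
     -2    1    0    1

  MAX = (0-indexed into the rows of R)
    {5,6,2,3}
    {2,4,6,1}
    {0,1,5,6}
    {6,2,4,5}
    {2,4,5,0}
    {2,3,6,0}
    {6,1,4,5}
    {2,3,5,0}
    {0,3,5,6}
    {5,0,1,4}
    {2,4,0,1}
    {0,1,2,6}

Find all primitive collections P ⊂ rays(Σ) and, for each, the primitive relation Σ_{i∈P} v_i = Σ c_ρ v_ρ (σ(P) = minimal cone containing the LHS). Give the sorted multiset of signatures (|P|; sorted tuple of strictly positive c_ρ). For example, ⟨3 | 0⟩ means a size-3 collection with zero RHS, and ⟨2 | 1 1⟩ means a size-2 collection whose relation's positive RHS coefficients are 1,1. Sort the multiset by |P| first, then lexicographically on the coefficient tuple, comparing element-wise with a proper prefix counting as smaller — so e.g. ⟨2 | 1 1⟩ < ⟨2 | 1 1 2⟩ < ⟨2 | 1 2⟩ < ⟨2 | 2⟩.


5 collections generate NE(X_Σ); each relation:

  {3,4}:  v_{3} + v_{4} = v_{5}  →  sig = ⟨2 | 1⟩
  {1,3}:  v_{1} + v_{3} = v_{0} + v_{5} + v_{6}  →  sig = ⟨2 | 1 1 1⟩
  {0,4,6}:  v_{0} + v_{4} + v_{6} = v_{1}  →  sig = ⟨3 | 1⟩
  {1,2,5}:  v_{1} + v_{2} + v_{5} = v_{4}  →  sig = ⟨3 | 1⟩
  {0,2,5,6}:  v_{0} + v_{2} + v_{5} + v_{6} = 0  →  sig = ⟨4 | 0⟩

Signatures (|P|; sorted positive RHS coefficients), sorted:
[⟨2 | 1⟩, ⟨2 | 1 1 1⟩, ⟨3 | 1⟩, ⟨3 | 1⟩, ⟨4 | 0⟩]


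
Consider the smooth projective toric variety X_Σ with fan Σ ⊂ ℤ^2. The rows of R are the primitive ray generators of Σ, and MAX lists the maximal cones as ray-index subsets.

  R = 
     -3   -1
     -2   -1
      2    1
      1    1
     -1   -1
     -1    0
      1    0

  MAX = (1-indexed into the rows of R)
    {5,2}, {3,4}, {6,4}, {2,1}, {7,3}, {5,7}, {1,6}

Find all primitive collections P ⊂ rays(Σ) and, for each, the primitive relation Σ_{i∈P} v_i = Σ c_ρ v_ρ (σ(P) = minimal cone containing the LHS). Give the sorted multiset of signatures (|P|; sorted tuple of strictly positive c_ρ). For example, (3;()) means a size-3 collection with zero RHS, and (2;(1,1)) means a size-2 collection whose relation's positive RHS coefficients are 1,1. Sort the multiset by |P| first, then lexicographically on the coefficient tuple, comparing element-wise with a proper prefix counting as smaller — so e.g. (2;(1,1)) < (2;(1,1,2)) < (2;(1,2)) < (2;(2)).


Minimal non-faces — 14 found among 7 rays, 7 max cones:

  P={2,3}:  v_{2} + v_{3} = 0 — sig = (2;())
  P={4,5}:  v_{4} + v_{5} = 0 — sig = (2;())
  P={6,7}:  v_{6} + v_{7} = 0 — sig = (2;())
  P={1,3}:  v_{1} + v_{3} = v_{6} — sig = (2;(1))
  P={1,7}:  v_{1} + v_{7} = v_{2} — sig = (2;(1))
  P={2,4}:  v_{2} + v_{4} = v_{6} — sig = (2;(1))
  P={2,6}:  v_{2} + v_{6} = v_{1} — sig = (2;(1))
  P={2,7}:  v_{2} + v_{7} = v_{5} — sig = (2;(1))
  P={3,5}:  v_{3} + v_{5} = v_{7} — sig = (2;(1))
  P={3,6}:  v_{3} + v_{6} = v_{4} — sig = (2;(1))
  P={4,7}:  v_{4} + v_{7} = v_{3} — sig = (2;(1))
  P={5,6}:  v_{5} + v_{6} = v_{2} — sig = (2;(1))
  P={1,4}:  v_{1} + v_{4} = 2·v_{6} — sig = (2;(2))
  P={1,5}:  v_{1} + v_{5} = 2·v_{2} — sig = (2;(2))

Hence PRS(X_Σ) =
[(2;()), (2;()), (2;()), (2;(1)), (2;(1)), (2;(1)), (2;(1)), (2;(1)), (2;(1)), (2;(1)), (2;(1)), (2;(1)), (2;(2)), (2;(2))]


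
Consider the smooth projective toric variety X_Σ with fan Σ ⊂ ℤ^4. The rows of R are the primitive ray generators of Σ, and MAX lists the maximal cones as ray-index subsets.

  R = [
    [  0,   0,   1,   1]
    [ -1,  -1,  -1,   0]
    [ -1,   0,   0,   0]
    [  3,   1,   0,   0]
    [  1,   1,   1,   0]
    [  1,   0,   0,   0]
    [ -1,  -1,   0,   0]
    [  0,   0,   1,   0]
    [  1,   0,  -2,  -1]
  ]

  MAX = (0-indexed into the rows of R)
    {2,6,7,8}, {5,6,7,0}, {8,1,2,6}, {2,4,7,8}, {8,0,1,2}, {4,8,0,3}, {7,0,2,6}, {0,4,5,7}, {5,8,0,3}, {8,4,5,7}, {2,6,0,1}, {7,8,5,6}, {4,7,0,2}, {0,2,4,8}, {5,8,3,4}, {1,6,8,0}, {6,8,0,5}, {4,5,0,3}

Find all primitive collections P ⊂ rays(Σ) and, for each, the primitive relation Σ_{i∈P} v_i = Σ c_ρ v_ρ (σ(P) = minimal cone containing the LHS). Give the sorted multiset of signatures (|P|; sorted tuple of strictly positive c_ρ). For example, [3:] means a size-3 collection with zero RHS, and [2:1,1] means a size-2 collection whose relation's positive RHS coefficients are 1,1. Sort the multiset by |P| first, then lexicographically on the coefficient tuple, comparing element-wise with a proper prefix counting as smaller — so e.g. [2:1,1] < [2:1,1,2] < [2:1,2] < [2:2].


12 collections generate NE(X_Σ); each relation:

  • {1,4}:  v_{1} + v_{4} = 0  ⟹  sig = [2:]
  • {2,5}:  v_{2} + v_{5} = 0  ⟹  sig = [2:]
  • {1,7}:  v_{1} + v_{7} = v_{6}  ⟹  sig = [2:1]
  • {4,6}:  v_{4} + v_{6} = v_{7}  ⟹  sig = [2:1]
  • {1,3}:  v_{1} + v_{3} = v_{0} + v_{5} + v_{8}  ⟹  sig = [2:1,1,1]
  • {1,5}:  v_{1} + v_{5} = v_{0} + v_{6} + v_{8}  ⟹  sig = [2:1,1,1]
  • {2,3}:  v_{2} + v_{3} = v_{0} + v_{4} + v_{8}  ⟹  sig = [2:1,1,1]
  • {3,7}:  v_{3} + v_{7} = v_{4} + 2·v_{5}  ⟹  sig = [2:1,2]
  • {3,6}:  v_{3} + v_{6} = 2·v_{5}  ⟹  sig = [2:2]
  • {0,7,8}:  v_{0} + v_{7} + v_{8} = v_{5}  ⟹  sig = [3:1]
  • {0,2,6,8}:  v_{0} + v_{2} + v_{6} + v_{8} = v_{1}  ⟹  sig = [4:1]
  • {0,4,5,8}:  v_{0} + v_{4} + v_{5} + v_{8} = v_{3}  ⟹  sig = [4:1]

Hence PRS(X_Σ) =
    |P|=2: 9 collections, coeffs (), (), (1), (1), (1,1,1), (1,1,1), (1,1,1), (1,2), (2)
    |P|=3: 1 collection, coeffs (1)
    |P|=4: 2 collections, coeffs (1), (1)


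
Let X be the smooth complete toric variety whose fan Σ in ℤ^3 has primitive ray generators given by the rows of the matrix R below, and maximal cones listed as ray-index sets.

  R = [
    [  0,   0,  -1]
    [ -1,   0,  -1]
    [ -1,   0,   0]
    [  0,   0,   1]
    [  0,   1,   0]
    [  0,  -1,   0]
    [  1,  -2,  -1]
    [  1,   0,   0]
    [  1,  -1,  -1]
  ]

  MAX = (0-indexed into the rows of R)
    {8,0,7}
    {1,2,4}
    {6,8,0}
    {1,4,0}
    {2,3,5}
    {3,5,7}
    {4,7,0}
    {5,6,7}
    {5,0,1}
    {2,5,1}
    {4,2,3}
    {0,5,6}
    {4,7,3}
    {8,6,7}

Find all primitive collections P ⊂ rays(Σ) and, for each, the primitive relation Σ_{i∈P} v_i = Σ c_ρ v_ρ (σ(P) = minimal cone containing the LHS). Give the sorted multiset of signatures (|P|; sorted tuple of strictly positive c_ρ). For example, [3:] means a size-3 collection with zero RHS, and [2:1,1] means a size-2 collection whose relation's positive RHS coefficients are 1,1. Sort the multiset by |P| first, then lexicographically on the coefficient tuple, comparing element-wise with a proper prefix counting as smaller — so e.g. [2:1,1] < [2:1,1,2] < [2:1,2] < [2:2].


Σ has 17 primitive collections:

  {0,3}:  v_{0} + v_{3} = 0  →  sig = [2:]
  {2,7}:  v_{2} + v_{7} = 0  →  sig = [2:]
  {4,5}:  v_{4} + v_{5} = 0  →  sig = [2:]
  {0,2}:  v_{0} + v_{2} = v_{1}  →  sig = [2:1]
  {1,3}:  v_{1} + v_{3} = v_{2}  →  sig = [2:1]
  {1,7}:  v_{1} + v_{7} = v_{0}  →  sig = [2:1]
  {4,6}:  v_{4} + v_{6} = v_{8}  →  sig = [2:1]
  {5,8}:  v_{5} + v_{8} = v_{6}  →  sig = [2:1]
  {2,8}:  v_{2} + v_{8} = v_{0} + v_{5}  →  sig = [2:1,1]
  {3,8}:  v_{3} + v_{8} = v_{5} + v_{7}  →  sig = [2:1,1]
  {4,8}:  v_{4} + v_{8} = v_{0} + v_{7}  →  sig = [2:1,1]
  {1,8}:  v_{1} + v_{8} = 2·v_{0} + v_{5}  →  sig = [2:1,2]
  {2,6}:  v_{2} + v_{6} = v_{0} + 2·v_{5}  →  sig = [2:1,2]
  {3,6}:  v_{3} + v_{6} = 2·v_{5} + v_{7}  →  sig = [2:1,2]
  {1,6}:  v_{1} + v_{6} = 2·v_{0} + 2·v_{5}  →  sig = [2:2,2]
  {0,5,7}:  v_{0} + v_{5} + v_{7} = v_{8}  →  sig = [3:1]
  {0,6,7}:  v_{0} + v_{6} + v_{7} = 2·v_{8}  →  sig = [3:2]

so the primitive-relation signature multiset is
    |P|=2: 15 collections, coeffs (), (), (), (1), (1), (1), (1), (1), (1,1), (1,1), (1,1), (1,2), (1,2), (1,2), (2,2)
    |P|=3: 2 collections, coeffs (1), (2)


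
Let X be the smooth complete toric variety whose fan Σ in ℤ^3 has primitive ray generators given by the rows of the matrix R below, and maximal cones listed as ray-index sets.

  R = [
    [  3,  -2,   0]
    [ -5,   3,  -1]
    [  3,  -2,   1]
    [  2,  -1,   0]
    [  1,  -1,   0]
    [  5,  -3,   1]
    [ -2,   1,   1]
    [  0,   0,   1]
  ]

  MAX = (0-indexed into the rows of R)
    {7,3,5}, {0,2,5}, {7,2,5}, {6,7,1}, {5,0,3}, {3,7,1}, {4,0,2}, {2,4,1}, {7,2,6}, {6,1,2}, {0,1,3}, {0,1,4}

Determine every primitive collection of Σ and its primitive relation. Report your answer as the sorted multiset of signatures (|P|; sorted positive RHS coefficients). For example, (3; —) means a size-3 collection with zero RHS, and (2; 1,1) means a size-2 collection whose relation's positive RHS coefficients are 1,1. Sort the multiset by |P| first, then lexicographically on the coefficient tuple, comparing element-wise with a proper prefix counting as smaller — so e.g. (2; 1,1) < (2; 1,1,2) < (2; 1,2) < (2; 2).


The 12 primitive collections of Σ (r=8, n=3):

  {1,5}:  v_{1} + v_{5} = 0  ⟹  sig = (2; —)
  {0,7}:  v_{0} + v_{7} = v_{2}  ⟹  sig = (2; 1)
  {2,3}:  v_{2} + v_{3} = v_{5}  ⟹  sig = (2; 1)
  {3,4}:  v_{3} + v_{4} = v_{0}  ⟹  sig = (2; 1)
  {3,6}:  v_{3} + v_{6} = v_{7}  ⟹  sig = (2; 1)
  {4,5}:  v_{4} + v_{5} = v_{0} + v_{2}  ⟹  sig = (2; 1,1)
  {5,6}:  v_{5} + v_{6} = v_{2} + v_{7}  ⟹  sig = (2; 1,1)
  {0,6}:  v_{0} + v_{6} = v_{1} + 2·v_{2}  ⟹  sig = (2; 1,2)
  {4,7}:  v_{4} + v_{7} = v_{1} + 2·v_{2}  ⟹  sig = (2; 1,2)
  {4,6}:  v_{4} + v_{6} = 2·v_{1} + 3·v_{2}  ⟹  sig = (2; 2,3)
  {0,1,2}:  v_{0} + v_{1} + v_{2} = v_{4}  ⟹  sig = (3; 1)
  {1,2,7}:  v_{1} + v_{2} + v_{7} = v_{6}  ⟹  sig = (3; 1)

Sorted signature multiset PRS(X):
    |P|=2: 10 collections, coeffs (), (1), (1), (1), (1), (1,1), (1,1), (1,2), (1,2), (2,3)
    |P|=3: 2 collections, coeffs (1), (1)


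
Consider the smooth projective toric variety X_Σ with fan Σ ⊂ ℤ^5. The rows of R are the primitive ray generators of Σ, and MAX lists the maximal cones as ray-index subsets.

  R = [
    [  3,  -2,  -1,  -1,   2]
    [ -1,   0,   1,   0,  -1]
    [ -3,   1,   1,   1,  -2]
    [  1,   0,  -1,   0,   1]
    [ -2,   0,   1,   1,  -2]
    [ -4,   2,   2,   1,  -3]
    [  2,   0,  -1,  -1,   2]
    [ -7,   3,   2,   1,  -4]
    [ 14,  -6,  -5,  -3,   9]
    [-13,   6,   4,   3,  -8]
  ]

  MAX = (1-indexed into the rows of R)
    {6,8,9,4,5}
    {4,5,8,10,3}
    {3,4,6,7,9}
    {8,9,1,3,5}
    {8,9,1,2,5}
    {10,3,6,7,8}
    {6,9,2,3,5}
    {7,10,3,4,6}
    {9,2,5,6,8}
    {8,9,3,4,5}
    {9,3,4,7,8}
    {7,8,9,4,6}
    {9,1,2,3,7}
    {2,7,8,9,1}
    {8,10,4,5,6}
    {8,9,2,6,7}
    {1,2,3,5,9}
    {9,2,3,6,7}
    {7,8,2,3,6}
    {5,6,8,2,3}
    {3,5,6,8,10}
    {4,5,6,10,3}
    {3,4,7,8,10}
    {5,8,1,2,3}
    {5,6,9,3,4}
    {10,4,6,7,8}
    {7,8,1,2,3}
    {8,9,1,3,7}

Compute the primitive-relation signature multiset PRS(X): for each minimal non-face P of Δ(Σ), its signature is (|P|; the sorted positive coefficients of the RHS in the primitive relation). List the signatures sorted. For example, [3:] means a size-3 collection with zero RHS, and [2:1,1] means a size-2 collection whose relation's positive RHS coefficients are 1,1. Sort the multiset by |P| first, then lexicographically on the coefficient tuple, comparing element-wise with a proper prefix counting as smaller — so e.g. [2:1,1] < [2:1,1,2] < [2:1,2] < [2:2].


Primitive collections (10):

  P = {2,4}:  v_{2} + v_{4} = 0  ⟹  sig = [2:]
  P = {5,7}:  v_{5} + v_{7} = 0  ⟹  sig = [2:]
  P = {1,6}:  v_{1} + v_{6} = v_{2}  ⟹  sig = [2:1]
  P = {9,10}:  v_{9} + v_{10} = v_{4}  ⟹  sig = [2:1]
  P = {1,10}:  v_{1} + v_{10} = v_{3} + v_{8}  ⟹  sig = [2:1,1]
  P = {1,4}:  v_{1} + v_{4} = v_{3} + v_{8} + v_{9}  ⟹  sig = [2:1,1,1]
  P = {2,10}:  v_{2} + v_{10} = v_{3} + v_{6} + v_{8}  ⟹  sig = [2:1,1,1]
  P = {3,6,8,9}:  v_{3} + v_{6} + v_{8} + v_{9} = 0  ⟹  sig = [4:]
  P = {2,3,8,9}:  v_{2} + v_{3} + v_{8} + v_{9} = v_{1}  ⟹  sig = [4:1]
  P = {3,4,6,8}:  v_{3} + v_{4} + v_{6} + v_{8} = v_{10}  ⟹  sig = [4:1]

Sorted signature multiset PRS(X):
[[2:], [2:], [2:1], [2:1], [2:1,1], [2:1,1,1], [2:1,1,1], [4:], [4:1], [4:1]]


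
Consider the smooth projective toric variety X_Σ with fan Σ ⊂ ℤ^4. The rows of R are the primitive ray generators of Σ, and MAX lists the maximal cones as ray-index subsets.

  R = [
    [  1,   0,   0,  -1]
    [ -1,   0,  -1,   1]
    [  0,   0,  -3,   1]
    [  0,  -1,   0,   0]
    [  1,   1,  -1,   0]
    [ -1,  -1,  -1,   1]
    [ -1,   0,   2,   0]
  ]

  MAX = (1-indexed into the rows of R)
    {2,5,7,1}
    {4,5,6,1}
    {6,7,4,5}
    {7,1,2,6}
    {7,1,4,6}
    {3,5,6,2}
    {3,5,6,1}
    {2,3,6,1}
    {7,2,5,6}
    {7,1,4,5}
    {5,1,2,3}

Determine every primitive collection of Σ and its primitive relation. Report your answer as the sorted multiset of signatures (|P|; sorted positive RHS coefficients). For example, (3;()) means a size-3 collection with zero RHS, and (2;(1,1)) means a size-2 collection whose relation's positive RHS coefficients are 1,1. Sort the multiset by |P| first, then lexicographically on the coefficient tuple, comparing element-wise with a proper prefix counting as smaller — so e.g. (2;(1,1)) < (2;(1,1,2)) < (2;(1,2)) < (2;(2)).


The 5 primitive collections of Σ (r=7, n=4):

  • {2,4}:  v_{2} + v_{4} = v_{6}  →  sig = (2;(1))
  • {3,7}:  v_{3} + v_{7} = v_{2}  →  sig = (2;(1))
  • {3,4}:  v_{3} + v_{4} = v_{1} + v_{5} + 2·v_{6}  →  sig = (2;(1,1,2))
  • {1,5,6,7}:  v_{1} + v_{5} + v_{6} + v_{7} = 0  →  sig = (4;())
  • {1,2,5,6}:  v_{1} + v_{2} + v_{5} + v_{6} = v_{3}  →  sig = (4;(1))

Sorted signature multiset PRS(X):
    (2;(1))
    (2;(1))
    (2;(1,1,2))
    (4;())
    (4;(1))


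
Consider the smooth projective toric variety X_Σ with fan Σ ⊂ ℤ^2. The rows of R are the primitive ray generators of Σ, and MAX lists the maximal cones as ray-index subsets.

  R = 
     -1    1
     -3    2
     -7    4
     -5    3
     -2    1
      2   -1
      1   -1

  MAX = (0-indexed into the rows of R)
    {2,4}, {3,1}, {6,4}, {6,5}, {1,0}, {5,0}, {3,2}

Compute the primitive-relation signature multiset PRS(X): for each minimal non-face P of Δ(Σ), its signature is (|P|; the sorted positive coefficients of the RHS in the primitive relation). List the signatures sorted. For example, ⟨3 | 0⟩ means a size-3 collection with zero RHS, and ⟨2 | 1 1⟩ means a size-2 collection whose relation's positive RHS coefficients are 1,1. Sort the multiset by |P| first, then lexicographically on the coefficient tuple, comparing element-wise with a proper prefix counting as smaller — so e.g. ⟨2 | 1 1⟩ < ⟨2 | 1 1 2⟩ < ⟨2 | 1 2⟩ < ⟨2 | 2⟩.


The 14 primitive collections of Σ (r=7, n=2):

  P={0,6}:  v_{0} + v_{6} = 0  →  sig = ⟨2 | 0⟩
  P={4,5}:  v_{4} + v_{5} = 0  →  sig = ⟨2 | 0⟩
  P={0,4}:  v_{0} + v_{4} = v_{1}  →  sig = ⟨2 | 1⟩
  P={1,4}:  v_{1} + v_{4} = v_{3}  →  sig = ⟨2 | 1⟩
  P={1,5}:  v_{1} + v_{5} = v_{0}  →  sig = ⟨2 | 1⟩
  P={1,6}:  v_{1} + v_{6} = v_{4}  →  sig = ⟨2 | 1⟩
  P={2,5}:  v_{2} + v_{5} = v_{3}  →  sig = ⟨2 | 1⟩
  P={3,4}:  v_{3} + v_{4} = v_{2}  →  sig = ⟨2 | 1⟩
  P={3,5}:  v_{3} + v_{5} = v_{1}  →  sig = ⟨2 | 1⟩
  P={0,2}:  v_{0} + v_{2} = v_{1} + v_{3}  →  sig = ⟨2 | 1 1⟩
  P={0,3}:  v_{0} + v_{3} = 2·v_{1}  →  sig = ⟨2 | 2⟩
  P={1,2}:  v_{1} + v_{2} = 2·v_{3}  →  sig = ⟨2 | 2⟩
  P={3,6}:  v_{3} + v_{6} = 2·v_{4}  →  sig = ⟨2 | 2⟩
  P={2,6}:  v_{2} + v_{6} = 3·v_{4}  →  sig = ⟨2 | 3⟩

Sorted signature multiset PRS(X):
[⟨2 | 0⟩, ⟨2 | 0⟩, ⟨2 | 1⟩, ⟨2 | 1⟩, ⟨2 | 1⟩, ⟨2 | 1⟩, ⟨2 | 1⟩, ⟨2 | 1⟩, ⟨2 | 1⟩, ⟨2 | 1 1⟩, ⟨2 | 2⟩, ⟨2 | 2⟩, ⟨2 | 2⟩, ⟨2 | 3⟩]


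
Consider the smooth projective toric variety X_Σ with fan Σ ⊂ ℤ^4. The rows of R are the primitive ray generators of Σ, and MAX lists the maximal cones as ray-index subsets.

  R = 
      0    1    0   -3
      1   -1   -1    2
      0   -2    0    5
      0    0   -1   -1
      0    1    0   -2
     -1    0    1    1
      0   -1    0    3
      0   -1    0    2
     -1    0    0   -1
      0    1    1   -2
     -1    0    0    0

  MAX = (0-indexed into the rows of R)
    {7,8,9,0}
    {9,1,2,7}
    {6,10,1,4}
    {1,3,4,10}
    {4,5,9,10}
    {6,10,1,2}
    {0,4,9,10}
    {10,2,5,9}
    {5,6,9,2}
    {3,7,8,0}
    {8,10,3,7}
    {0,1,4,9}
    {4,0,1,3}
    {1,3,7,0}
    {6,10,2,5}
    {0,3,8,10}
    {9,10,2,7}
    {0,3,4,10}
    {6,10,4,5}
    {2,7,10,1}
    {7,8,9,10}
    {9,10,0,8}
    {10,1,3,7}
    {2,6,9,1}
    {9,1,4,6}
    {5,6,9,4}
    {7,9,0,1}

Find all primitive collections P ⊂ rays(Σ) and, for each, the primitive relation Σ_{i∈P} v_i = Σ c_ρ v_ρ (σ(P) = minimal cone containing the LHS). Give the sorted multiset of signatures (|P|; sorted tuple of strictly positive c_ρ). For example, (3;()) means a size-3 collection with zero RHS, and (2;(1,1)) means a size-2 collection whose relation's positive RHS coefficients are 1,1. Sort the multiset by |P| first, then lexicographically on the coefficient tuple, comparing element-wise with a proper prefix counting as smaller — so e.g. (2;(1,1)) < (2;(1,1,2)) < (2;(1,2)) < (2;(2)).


21 collections generate NE(X_Σ); each relation:

  • {0,6}:  v_{0} + v_{6} = 0  ⟹  sig = (2;())
  • {4,7}:  v_{4} + v_{7} = 0  ⟹  sig = (2;())
  • {0,2}:  v_{0} + v_{2} = v_{7}  ⟹  sig = (2;(1))
  • {1,5}:  v_{1} + v_{5} = v_{6}  ⟹  sig = (2;(1))
  • {2,4}:  v_{2} + v_{4} = v_{6}  ⟹  sig = (2;(1))
  • {3,5}:  v_{3} + v_{5} = v_{10}  ⟹  sig = (2;(1))
  • {3,9}:  v_{3} + v_{9} = v_{0}  ⟹  sig = (2;(1))
  • {6,7}:  v_{6} + v_{7} = v_{2}  ⟹  sig = (2;(1))
  • {0,5}:  v_{0} + v_{5} = v_{9} + v_{10}  ⟹  sig = (2;(1,1))
  • {1,8}:  v_{1} + v_{8} = v_{3} + v_{7}  ⟹  sig = (2;(1,1))
  • {3,6}:  v_{3} + v_{6} = v_{1} + v_{10}  ⟹  sig = (2;(1,1))
  • {4,8}:  v_{4} + v_{8} = v_{0} + v_{10}  ⟹  sig = (2;(1,1))
  • {6,8}:  v_{6} + v_{8} = v_{7} + v_{10}  ⟹  sig = (2;(1,1))
  • {2,3}:  v_{2} + v_{3} = v_{1} + v_{7} + v_{10}  ⟹  sig = (2;(1,1,1))
  • {5,7}:  v_{5} + v_{7} = v_{2} + v_{9} + v_{10}  ⟹  sig = (2;(1,1,1))
  • {5,8}:  v_{5} + v_{8} = v_{7} + v_{9} + 2·v_{10}  ⟹  sig = (2;(1,1,2))
  • {2,8}:  v_{2} + v_{8} = 2·v_{7} + v_{10}  ⟹  sig = (2;(1,2))
  • {1,9,10}:  v_{1} + v_{9} + v_{10} = 0  ⟹  sig = (3;())
  • {0,1,10}:  v_{0} + v_{1} + v_{10} = v_{3}  ⟹  sig = (3;(1))
  • {0,7,10}:  v_{0} + v_{7} + v_{10} = v_{8}  ⟹  sig = (3;(1))
  • {6,9,10}:  v_{6} + v_{9} + v_{10} = v_{5}  ⟹  sig = (3;(1))

so the primitive-relation signature multiset is
[(2;()), (2;()), (2;(1)), (2;(1)), (2;(1)), (2;(1)), (2;(1)), (2;(1)), (2;(1,1)), (2;(1,1)), (2;(1,1)), (2;(1,1)), (2;(1,1)), (2;(1,1,1)), (2;(1,1,1)), (2;(1,1,2)), (2;(1,2)), (3;()), (3;(1)), (3;(1)), (3;(1))]


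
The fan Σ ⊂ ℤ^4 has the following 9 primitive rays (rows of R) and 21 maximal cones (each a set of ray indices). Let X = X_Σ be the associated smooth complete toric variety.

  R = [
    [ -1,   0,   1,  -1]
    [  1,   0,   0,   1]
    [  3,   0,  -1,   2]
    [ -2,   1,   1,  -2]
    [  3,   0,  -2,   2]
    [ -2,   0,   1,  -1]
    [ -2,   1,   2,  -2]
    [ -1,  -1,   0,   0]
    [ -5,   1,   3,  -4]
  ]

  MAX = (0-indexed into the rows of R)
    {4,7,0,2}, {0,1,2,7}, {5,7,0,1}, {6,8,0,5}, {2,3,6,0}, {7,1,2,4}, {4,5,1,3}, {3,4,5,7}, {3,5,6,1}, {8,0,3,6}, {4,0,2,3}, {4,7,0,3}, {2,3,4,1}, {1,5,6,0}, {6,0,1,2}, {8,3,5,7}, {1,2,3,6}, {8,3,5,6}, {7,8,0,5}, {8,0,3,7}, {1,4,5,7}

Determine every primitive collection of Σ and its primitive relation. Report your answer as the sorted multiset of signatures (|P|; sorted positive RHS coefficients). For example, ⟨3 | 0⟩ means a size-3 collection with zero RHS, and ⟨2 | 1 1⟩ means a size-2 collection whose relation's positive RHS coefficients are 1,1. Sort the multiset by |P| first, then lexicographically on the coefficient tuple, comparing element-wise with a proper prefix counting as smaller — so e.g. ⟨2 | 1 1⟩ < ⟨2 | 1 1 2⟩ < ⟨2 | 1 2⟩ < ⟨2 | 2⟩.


The 12 primitive collections of Σ (r=9, n=4):

  P = {2,5}:  v_{2} + v_{5} = v_{1}  so sig = ⟨2 | 1⟩
  P = {2,8}:  v_{2} + v_{8} = v_{6}  so sig = ⟨2 | 1⟩
  P = {4,8}:  v_{4} + v_{8} = v_{3}  so sig = ⟨2 | 1⟩
  P = {1,8}:  v_{1} + v_{8} = v_{5} + v_{6}  so sig = ⟨2 | 1 1⟩
  P = {4,6}:  v_{4} + v_{6} = v_{2} + v_{3}  so sig = ⟨2 | 1 1⟩
  P = {6,7}:  v_{6} + v_{7} = v_{0} + v_{5}  so sig = ⟨2 | 1 1⟩
  P = {0,4,5}:  v_{0} + v_{4} + v_{5} = 0  so sig = ⟨3 | 0⟩
  P = {2,3,7}:  v_{2} + v_{3} + v_{7} = 0  so sig = ⟨3 | 0⟩
  P = {0,1,3}:  v_{0} + v_{1} + v_{3} = v_{6}  so sig = ⟨3 | 1⟩
  P = {0,1,4}:  v_{0} + v_{1} + v_{4} = v_{2}  so sig = ⟨3 | 1⟩
  P = {0,3,5}:  v_{0} + v_{3} + v_{5} = v_{8}  so sig = ⟨3 | 1⟩
  P = {1,3,7}:  v_{1} + v_{3} + v_{7} = v_{5}  so sig = ⟨3 | 1⟩

Hence PRS(X_Σ) =
[⟨2 | 1⟩, ⟨2 | 1⟩, ⟨2 | 1⟩, ⟨2 | 1 1⟩, ⟨2 | 1 1⟩, ⟨2 | 1 1⟩, ⟨3 | 0⟩, ⟨3 | 0⟩, ⟨3 | 1⟩, ⟨3 | 1⟩, ⟨3 | 1⟩, ⟨3 | 1⟩]


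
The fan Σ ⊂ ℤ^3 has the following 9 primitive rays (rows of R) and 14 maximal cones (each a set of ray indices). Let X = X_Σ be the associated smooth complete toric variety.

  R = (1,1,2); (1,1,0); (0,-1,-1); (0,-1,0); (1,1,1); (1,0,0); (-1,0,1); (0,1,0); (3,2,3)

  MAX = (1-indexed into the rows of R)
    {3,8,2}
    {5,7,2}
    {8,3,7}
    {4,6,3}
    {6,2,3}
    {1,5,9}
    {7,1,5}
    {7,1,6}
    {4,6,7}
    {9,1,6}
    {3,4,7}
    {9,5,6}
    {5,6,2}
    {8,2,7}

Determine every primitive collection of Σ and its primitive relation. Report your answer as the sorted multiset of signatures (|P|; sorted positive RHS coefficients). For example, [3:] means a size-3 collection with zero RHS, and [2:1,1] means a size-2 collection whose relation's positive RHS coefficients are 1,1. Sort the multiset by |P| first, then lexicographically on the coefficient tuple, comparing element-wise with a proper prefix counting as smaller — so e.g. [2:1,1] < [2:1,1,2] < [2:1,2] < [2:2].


20 minimal non-faces of Δ(Σ) (on 9 rays):

  P={4,8}:  v_{4} + v_{8} = 0 — sig = [2:]
  P={2,4}:  v_{2} + v_{4} = v_{6} — sig = [2:1]
  P={3,5}:  v_{3} + v_{5} = v_{6} — sig = [2:1]
  P={6,8}:  v_{6} + v_{8} = v_{2} — sig = [2:1]
  P={1,8}:  v_{1} + v_{8} = v_{2} + v_{5} + v_{7} — sig = [2:1,1,1]
  P={4,9}:  v_{4} + v_{9} = v_{1} + 3·v_{6} + v_{7} — sig = [2:1,1,3]
  P={1,3}:  v_{1} + v_{3} = 2·v_{6} + v_{7} — sig = [2:1,2]
  P={3,9}:  v_{3} + v_{9} = v_{1} + 2·v_{6} — sig = [2:1,2]
  P={4,5}:  v_{4} + v_{5} = 2·v_{6} + v_{7} — sig = [2:1,2]
  P={5,8}:  v_{5} + v_{8} = 2·v_{2} + v_{7} — sig = [2:1,2]
  P={2,9}:  v_{2} + v_{9} = 3·v_{5} + v_{6} — sig = [2:1,3]
  P={1,2}:  v_{1} + v_{2} = 2·v_{5} — sig = [2:2]
  P={7,9}:  v_{7} + v_{9} = 2·v_{1} — sig = [2:2]
  P={1,4}:  v_{1} + v_{4} = 3·v_{6} + 2·v_{7} — sig = [2:2,3]
  P={8,9}:  v_{8} + v_{9} = 3·v_{5} — sig = [2:3]
  P={2,3,7}:  v_{2} + v_{3} + v_{7} = 0 — sig = [3:]
  P={1,5,6}:  v_{1} + v_{5} + v_{6} = v_{9} — sig = [3:1]
  P={2,6,7}:  v_{2} + v_{6} + v_{7} = v_{5} — sig = [3:1]
  P={3,6,7}:  v_{3} + v_{6} + v_{7} = v_{4} — sig = [3:1]
  P={5,6,7}:  v_{5} + v_{6} + v_{7} = v_{1} — sig = [3:1]

so the primitive-relation signature multiset is
[[2:], [2:1], [2:1], [2:1], [2:1,1,1], [2:1,1,3], [2:1,2], [2:1,2], [2:1,2], [2:1,2], [2:1,3], [2:2], [2:2], [2:2,3], [2:3], [3:], [3:1], [3:1], [3:1], [3:1]]


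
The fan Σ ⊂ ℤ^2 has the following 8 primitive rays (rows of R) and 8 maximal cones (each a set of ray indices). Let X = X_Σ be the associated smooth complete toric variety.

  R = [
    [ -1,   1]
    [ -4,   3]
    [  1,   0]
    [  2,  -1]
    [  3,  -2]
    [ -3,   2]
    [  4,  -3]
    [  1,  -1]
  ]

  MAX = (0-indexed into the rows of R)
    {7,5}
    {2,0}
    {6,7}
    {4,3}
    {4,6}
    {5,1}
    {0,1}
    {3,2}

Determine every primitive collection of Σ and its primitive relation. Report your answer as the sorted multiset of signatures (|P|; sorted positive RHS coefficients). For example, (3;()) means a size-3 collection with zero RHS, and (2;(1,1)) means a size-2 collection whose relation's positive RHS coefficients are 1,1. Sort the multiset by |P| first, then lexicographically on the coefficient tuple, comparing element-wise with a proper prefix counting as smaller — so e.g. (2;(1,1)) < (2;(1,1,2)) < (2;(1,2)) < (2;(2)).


|primitive collections| = 20. Relations:

  • {0,7}:  v_{0} + v_{7} = 0  so sig = (2;())
  • {1,6}:  v_{1} + v_{6} = 0  so sig = (2;())
  • {4,5}:  v_{4} + v_{5} = 0  so sig = (2;())
  • {0,3}:  v_{0} + v_{3} = v_{2}  so sig = (2;(1))
  • {0,4}:  v_{0} + v_{4} = v_{3}  so sig = (2;(1))
  • {0,5}:  v_{0} + v_{5} = v_{1}  so sig = (2;(1))
  • {0,6}:  v_{0} + v_{6} = v_{4}  so sig = (2;(1))
  • {1,4}:  v_{1} + v_{4} = v_{0}  so sig = (2;(1))
  • {1,7}:  v_{1} + v_{7} = v_{5}  so sig = (2;(1))
  • {2,7}:  v_{2} + v_{7} = v_{3}  so sig = (2;(1))
  • {3,5}:  v_{3} + v_{5} = v_{0}  so sig = (2;(1))
  • {3,7}:  v_{3} + v_{7} = v_{4}  so sig = (2;(1))
  • {4,7}:  v_{4} + v_{7} = v_{6}  so sig = (2;(1))
  • {5,6}:  v_{5} + v_{6} = v_{7}  so sig = (2;(1))
  • {2,6}:  v_{2} + v_{6} = v_{3} + v_{4}  so sig = (2;(1,1))
  • {1,3}:  v_{1} + v_{3} = 2·v_{0}  so sig = (2;(2))
  • {2,4}:  v_{2} + v_{4} = 2·v_{3}  so sig = (2;(2))
  • {2,5}:  v_{2} + v_{5} = 2·v_{0}  so sig = (2;(2))
  • {3,6}:  v_{3} + v_{6} = 2·v_{4}  so sig = (2;(2))
  • {1,2}:  v_{1} + v_{2} = 3·v_{0}  so sig = (2;(3))

Hence PRS(X_Σ) =
[(2;()), (2;()), (2;()), (2;(1)), (2;(1)), (2;(1)), (2;(1)), (2;(1)), (2;(1)), (2;(1)), (2;(1)), (2;(1)), (2;(1)), (2;(1)), (2;(1,1)), (2;(2)), (2;(2)), (2;(2)), (2;(2)), (2;(3))]


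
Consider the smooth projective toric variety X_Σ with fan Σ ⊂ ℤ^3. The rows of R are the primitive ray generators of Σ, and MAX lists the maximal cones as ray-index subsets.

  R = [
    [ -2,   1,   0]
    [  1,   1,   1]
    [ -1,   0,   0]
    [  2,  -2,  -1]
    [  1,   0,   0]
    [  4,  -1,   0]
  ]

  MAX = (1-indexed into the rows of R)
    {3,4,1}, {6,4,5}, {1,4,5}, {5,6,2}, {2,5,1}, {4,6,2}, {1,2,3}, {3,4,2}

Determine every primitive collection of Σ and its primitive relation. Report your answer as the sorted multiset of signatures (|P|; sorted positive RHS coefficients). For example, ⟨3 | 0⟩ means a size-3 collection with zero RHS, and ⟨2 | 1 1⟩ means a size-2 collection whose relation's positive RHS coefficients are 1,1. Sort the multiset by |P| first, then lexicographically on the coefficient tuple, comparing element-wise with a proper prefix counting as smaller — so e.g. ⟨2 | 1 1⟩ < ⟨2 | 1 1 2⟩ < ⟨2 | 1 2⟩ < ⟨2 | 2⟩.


The 5 primitive collections of Σ (r=6, n=3):

  P = {3,5}:  v_{3} + v_{5} = 0  ⟹  sig = ⟨2 | 0⟩
  P = {3,6}:  v_{3} + v_{6} = v_{2} + v_{4}  ⟹  sig = ⟨2 | 1 1⟩
  P = {1,6}:  v_{1} + v_{6} = 2·v_{5}  ⟹  sig = ⟨2 | 2⟩
  P = {1,2,4}:  v_{1} + v_{2} + v_{4} = v_{5}  ⟹  sig = ⟨3 | 1⟩
  P = {2,4,5}:  v_{2} + v_{4} + v_{5} = v_{6}  ⟹  sig = ⟨3 | 1⟩

Hence PRS(X_Σ) =
    |P|=2: 3 collections, coeffs (), (1,1), (2)
    |P|=3: 2 collections, coeffs (1), (1)


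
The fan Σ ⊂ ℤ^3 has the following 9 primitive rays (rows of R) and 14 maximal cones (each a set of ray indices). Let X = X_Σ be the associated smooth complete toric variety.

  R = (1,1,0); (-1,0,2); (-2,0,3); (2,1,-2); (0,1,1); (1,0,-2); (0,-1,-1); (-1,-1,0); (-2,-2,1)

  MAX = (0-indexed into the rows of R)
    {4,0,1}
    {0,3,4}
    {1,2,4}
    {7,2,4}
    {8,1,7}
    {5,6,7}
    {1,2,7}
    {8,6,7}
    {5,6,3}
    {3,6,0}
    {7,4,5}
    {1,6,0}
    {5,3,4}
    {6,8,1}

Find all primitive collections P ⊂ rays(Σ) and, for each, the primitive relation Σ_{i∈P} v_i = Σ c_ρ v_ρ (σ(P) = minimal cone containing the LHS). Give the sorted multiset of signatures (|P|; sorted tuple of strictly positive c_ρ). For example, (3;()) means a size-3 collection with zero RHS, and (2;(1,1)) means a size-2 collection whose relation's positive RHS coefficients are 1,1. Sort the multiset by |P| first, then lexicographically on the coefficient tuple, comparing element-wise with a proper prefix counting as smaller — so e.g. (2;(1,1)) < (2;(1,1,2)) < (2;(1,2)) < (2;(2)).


Δ(Σ) — 9 vertices, 17 min non-faces:

  P={0,7}:  v_{0} + v_{7} = 0  →  sig = (2;())
  P={1,5}:  v_{1} + v_{5} = 0  →  sig = (2;())
  P={4,6}:  v_{4} + v_{6} = 0  →  sig = (2;())
  P={0,5}:  v_{0} + v_{5} = v_{3}  →  sig = (2;(1))
  P={1,3}:  v_{1} + v_{3} = v_{0}  →  sig = (2;(1))
  P={2,3}:  v_{2} + v_{3} = v_{4}  →  sig = (2;(1))
  P={3,7}:  v_{3} + v_{7} = v_{5}  →  sig = (2;(1))
  P={3,8}:  v_{3} + v_{8} = v_{6}  →  sig = (2;(1))
  P={0,2}:  v_{0} + v_{2} = v_{1} + v_{4}  →  sig = (2;(1,1))
  P={0,8}:  v_{0} + v_{8} = v_{1} + v_{6}  →  sig = (2;(1,1))
  P={2,5}:  v_{2} + v_{5} = v_{4} + v_{7}  →  sig = (2;(1,1))
  P={2,6}:  v_{2} + v_{6} = v_{1} + v_{7}  →  sig = (2;(1,1))
  P={4,8}:  v_{4} + v_{8} = v_{1} + v_{7}  →  sig = (2;(1,1))
  P={5,8}:  v_{5} + v_{8} = v_{6} + v_{7}  →  sig = (2;(1,1))
  P={2,8}:  v_{2} + v_{8} = 2·v_{1} + 2·v_{7}  →  sig = (2;(2,2))
  P={1,4,7}:  v_{1} + v_{4} + v_{7} = v_{2}  →  sig = (3;(1))
  P={1,6,7}:  v_{1} + v_{6} + v_{7} = v_{8}  →  sig = (3;(1))

Hence PRS(X_Σ) =
    (2;())
    (2;())
    (2;())
    (2;(1))
    (2;(1))
    (2;(1))
    (2;(1))
    (2;(1))
    (2;(1,1))
    (2;(1,1))
    (2;(1,1))
    (2;(1,1))
    (2;(1,1))
    (2;(1,1))
    (2;(2,2))
    (3;(1))
    (3;(1))


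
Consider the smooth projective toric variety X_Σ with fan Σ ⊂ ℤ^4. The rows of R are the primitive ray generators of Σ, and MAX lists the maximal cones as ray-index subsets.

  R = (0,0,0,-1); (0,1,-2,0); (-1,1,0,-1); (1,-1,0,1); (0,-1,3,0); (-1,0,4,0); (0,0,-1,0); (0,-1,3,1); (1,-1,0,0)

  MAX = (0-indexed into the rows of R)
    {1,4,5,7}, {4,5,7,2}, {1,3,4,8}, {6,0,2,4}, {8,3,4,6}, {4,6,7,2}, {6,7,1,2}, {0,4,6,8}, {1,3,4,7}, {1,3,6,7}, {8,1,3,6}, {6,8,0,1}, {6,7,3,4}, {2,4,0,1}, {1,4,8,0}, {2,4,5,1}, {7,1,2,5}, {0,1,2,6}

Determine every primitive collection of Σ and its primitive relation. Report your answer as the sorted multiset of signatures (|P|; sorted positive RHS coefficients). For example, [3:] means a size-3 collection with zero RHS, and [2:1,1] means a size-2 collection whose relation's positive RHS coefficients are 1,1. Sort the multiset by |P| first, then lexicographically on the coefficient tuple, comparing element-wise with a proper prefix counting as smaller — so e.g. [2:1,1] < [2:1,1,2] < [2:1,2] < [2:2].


Σ has 11 primitive collections:

  • {2,3}:  v_{2} + v_{3} = 0  so sig = [2:]
  • {0,3}:  v_{0} + v_{3} = v_{8}  so sig = [2:1]
  • {0,7}:  v_{0} + v_{7} = v_{4}  so sig = [2:1]
  • {2,8}:  v_{2} + v_{8} = v_{0}  so sig = [2:1]
  • {5,6}:  v_{5} + v_{6} = v_{2} + v_{7}  so sig = [2:1,1]
  • {7,8}:  v_{7} + v_{8} = v_{3} + v_{4}  so sig = [2:1,1]
  • {3,5}:  v_{3} + v_{5} = v_{1} + v_{4} + v_{7}  so sig = [2:1,1,1]
  • {0,5}:  v_{0} + v_{5} = v_{1} + v_{2} + 2·v_{4}  so sig = [2:1,1,2]
  • {5,8}:  v_{5} + v_{8} = v_{1} + 2·v_{4}  so sig = [2:1,2]
  • {1,4,6}:  v_{1} + v_{4} + v_{6} = 0  so sig = [3:]
  • {1,2,4,7}:  v_{1} + v_{2} + v_{4} + v_{7} = v_{5}  so sig = [4:1]

Hence PRS(X_Σ) =
{ [2:],  [2:1] ×3,  [2:1,1] ×2,  [2:1,1,1],  [2:1,1,2],  [2:1,2],  [3:],  [4:1] }


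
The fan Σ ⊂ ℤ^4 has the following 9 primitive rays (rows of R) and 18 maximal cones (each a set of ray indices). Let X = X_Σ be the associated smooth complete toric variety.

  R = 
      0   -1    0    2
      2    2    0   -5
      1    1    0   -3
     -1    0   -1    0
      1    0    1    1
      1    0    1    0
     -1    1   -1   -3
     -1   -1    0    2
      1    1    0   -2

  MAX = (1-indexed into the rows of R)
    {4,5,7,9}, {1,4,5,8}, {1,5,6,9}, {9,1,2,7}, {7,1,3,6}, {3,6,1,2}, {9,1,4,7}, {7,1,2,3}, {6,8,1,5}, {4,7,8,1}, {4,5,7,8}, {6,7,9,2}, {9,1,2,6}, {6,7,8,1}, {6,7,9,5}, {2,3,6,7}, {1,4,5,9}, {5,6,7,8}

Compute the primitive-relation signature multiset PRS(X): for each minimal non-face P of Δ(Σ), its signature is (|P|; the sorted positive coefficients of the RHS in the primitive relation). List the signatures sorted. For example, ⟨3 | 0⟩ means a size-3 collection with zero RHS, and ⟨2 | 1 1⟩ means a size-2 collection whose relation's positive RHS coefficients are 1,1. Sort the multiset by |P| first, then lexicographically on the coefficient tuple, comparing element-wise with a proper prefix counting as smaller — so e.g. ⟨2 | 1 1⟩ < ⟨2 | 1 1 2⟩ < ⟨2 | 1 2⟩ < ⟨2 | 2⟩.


|primitive collections| = 12. Relations:

  P = {4,6}:  v_{4} + v_{6} = 0 — sig = ⟨2 | 0⟩
  P = {8,9}:  v_{8} + v_{9} = 0 — sig = ⟨2 | 0⟩
  P = {2,8}:  v_{2} + v_{8} = v_{3} — sig = ⟨2 | 1⟩
  P = {3,9}:  v_{3} + v_{9} = v_{2} — sig = ⟨2 | 1⟩
  P = {3,5}:  v_{3} + v_{5} = v_{6} + v_{9} — sig = ⟨2 | 1 1⟩
  P = {3,4}:  v_{3} + v_{4} = v_{1} + v_{7} + v_{9} — sig = ⟨2 | 1 1 1⟩
  P = {3,8}:  v_{3} + v_{8} = v_{1} + v_{6} + v_{7} — sig = ⟨2 | 1 1 1⟩
  P = {2,4}:  v_{2} + v_{4} = v_{1} + v_{7} + 2·v_{9} — sig = ⟨2 | 1 1 2⟩
  P = {2,5}:  v_{2} + v_{5} = v_{6} + 2·v_{9} — sig = ⟨2 | 1 2⟩
  P = {1,5,7}:  v_{1} + v_{5} + v_{7} = 0 — sig = ⟨3 | 0⟩
  P = {1,6,7,9}:  v_{1} + v_{6} + v_{7} + v_{9} = v_{3} — sig = ⟨4 | 1⟩
  P = {1,2,6,7}:  v_{1} + v_{2} + v_{6} + v_{7} = 2·v_{3} — sig = ⟨4 | 2⟩

Hence PRS(X_Σ) =
[⟨2 | 0⟩, ⟨2 | 0⟩, ⟨2 | 1⟩, ⟨2 | 1⟩, ⟨2 | 1 1⟩, ⟨2 | 1 1 1⟩, ⟨2 | 1 1 1⟩, ⟨2 | 1 1 2⟩, ⟨2 | 1 2⟩, ⟨3 | 0⟩, ⟨4 | 1⟩, ⟨4 | 2⟩]


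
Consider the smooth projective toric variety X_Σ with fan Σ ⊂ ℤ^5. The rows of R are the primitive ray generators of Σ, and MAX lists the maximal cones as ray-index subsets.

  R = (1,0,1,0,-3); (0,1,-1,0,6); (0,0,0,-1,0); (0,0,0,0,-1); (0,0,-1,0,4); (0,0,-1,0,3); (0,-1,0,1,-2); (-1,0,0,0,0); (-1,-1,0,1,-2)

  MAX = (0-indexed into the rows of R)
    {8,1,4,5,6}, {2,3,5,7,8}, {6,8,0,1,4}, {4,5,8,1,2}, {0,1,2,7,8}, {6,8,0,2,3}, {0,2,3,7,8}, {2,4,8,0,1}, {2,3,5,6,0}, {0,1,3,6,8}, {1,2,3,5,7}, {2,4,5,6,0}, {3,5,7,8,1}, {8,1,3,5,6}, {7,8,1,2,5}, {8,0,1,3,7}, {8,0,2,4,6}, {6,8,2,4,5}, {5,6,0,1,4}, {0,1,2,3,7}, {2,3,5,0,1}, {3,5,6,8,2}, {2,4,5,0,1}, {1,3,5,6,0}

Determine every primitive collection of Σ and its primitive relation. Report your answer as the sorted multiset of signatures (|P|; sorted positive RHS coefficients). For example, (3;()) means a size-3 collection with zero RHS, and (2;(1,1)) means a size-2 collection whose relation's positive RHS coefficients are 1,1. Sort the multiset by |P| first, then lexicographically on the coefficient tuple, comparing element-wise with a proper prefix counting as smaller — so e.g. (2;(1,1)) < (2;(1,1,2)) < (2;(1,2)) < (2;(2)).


Primitive collections (7):

  • {3,4}:  v_{3} + v_{4} = v_{5}  so sig = (2;(1))
  • {6,7}:  v_{6} + v_{7} = v_{8}  so sig = (2;(1))
  • {4,7}:  v_{4} + v_{7} = v_{1} + v_{2} + v_{8}  so sig = (2;(1,1,1))
  • {0,5,7}:  v_{0} + v_{5} + v_{7} = 0  so sig = (3;())
  • {0,5,8}:  v_{0} + v_{5} + v_{8} = v_{6}  so sig = (3;(1))
  • {1,2,6}:  v_{1} + v_{2} + v_{6} = v_{4}  so sig = (3;(1))
  • {1,2,3,8}:  v_{1} + v_{2} + v_{3} + v_{8} = v_{5} + v_{7}  so sig = (4;(1,1))

so the primitive-relation signature multiset is
{ (2;(1)) ×2,  (2;(1,1,1)),  (3;()),  (3;(1)) ×2,  (4;(1,1)) }
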